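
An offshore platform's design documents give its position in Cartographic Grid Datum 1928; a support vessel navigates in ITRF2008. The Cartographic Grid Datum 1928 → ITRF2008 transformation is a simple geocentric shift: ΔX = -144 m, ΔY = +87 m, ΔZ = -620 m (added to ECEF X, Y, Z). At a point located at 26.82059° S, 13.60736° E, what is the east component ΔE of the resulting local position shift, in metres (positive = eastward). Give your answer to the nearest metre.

ΔE = 118 m

At φ = -26.82059°, λ = 13.60736°: sin φ = -0.451198, cos φ = 0.892424, sin λ = 0.235267, cos λ = 0.971931.
ΔE = −sin λ·ΔX + cos λ·ΔY = −(0.235267)·(-144) + (0.971931)·(87) = 118.44 m.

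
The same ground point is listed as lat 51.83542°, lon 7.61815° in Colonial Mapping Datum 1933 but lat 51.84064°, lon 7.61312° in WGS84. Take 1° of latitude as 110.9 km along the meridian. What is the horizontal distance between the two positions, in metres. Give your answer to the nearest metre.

Δφ = 51.84064° − 51.83542° = +0.00522°; Δλ = 7.61312° − 7.61815° = -0.00503°.
ΔN = Δφ × 110900 = 578.9 m; ΔE = Δλ × 110900 × cos(51.83542°) = -0.00503 × 110900 × 0.617922 = -344.7 m.
Distance = √(ΔE² + ΔN²) = √((-344.7)² + 578.9²) = 673.7 m.

674 m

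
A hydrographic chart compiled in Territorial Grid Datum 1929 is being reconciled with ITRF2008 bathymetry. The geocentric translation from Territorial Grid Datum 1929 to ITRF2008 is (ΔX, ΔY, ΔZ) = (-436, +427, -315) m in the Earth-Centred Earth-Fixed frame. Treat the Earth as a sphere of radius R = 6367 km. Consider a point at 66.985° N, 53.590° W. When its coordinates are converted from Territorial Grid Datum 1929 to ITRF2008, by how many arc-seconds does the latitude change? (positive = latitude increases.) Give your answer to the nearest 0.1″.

Δφ = 14.0″

sin φ = 0.920403, cos φ = 0.390972, sin λ = -0.804790, cos λ = 0.593559.
North component: ΔN = −sin φ cos λ·ΔX − sin φ sin λ·ΔY + cos φ·ΔZ = −(0.920403)(0.593559)(-436) − (0.920403)(-0.804790)(427) + (0.390972)(-315) = 431.33 m.
1° of latitude spans πR/180 = 111125 m, so Δφ = 431.33 / 111125 × 3600 = 13.973″.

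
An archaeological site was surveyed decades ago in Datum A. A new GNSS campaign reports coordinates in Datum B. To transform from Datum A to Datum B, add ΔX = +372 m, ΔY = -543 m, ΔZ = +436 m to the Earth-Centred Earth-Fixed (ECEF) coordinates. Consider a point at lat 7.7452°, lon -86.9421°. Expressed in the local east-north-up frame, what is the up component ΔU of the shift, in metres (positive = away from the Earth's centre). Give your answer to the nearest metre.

ΔU = 616 m

The local up (radial) axis is (cos φ cos λ, cos φ sin λ, sin φ), giving ΔU = 19.663 + 537.280 + 58.759 = 615.70 m.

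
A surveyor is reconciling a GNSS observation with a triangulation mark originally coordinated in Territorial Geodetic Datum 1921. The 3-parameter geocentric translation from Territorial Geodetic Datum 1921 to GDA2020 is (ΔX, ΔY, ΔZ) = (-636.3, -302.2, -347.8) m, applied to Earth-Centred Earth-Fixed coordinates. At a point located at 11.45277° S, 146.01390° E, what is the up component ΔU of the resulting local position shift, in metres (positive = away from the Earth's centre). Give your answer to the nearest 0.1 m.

ΔU = 420.6 m

At φ = -11.45277°, λ = 146.01390°: sin φ = -0.198560, cos φ = 0.980089, sin λ = 0.558992, cos λ = -0.829173.
ΔU = cos φ cos λ·ΔX + cos φ sin λ·ΔY + sin φ·ΔZ = (0.980089)(-0.829173)(-636.3) + (0.980089)(0.558992)(-302.2) + (-0.198560)(-347.8) = 420.59 m.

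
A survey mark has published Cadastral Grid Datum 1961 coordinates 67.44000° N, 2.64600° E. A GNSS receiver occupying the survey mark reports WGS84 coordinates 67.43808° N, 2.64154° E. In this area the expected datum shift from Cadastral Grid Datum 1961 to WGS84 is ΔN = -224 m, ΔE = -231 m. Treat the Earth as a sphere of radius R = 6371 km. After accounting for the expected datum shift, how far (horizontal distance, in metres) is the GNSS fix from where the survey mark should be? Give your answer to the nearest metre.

42 m

Observed coordinate differences: Δφ = -0.00192°, Δλ = -0.00446°.
Converting to metres (1° lat = 111195 m, cos φ = 0.383651): observed ΔN = -213.5 m, observed ΔE = -190.3 m.
Subtracting the expected shift leaves a residual of -213.5 − (-224) = 10.5 m north and -190.3 − (-231) = 40.7 m east.
Residual distance = √(10.5² + 40.7²) = 42.1 m.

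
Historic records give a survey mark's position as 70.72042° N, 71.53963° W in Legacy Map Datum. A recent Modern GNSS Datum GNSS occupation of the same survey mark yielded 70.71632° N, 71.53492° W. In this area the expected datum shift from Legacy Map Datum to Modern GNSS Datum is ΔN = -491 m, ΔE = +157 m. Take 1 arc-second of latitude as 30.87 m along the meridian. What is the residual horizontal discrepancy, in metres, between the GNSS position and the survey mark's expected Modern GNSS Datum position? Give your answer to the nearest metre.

Observed coordinate differences: Δφ = -0.00410°, Δλ = +0.00471°.
Converting to metres (1° lat = 111132 m, cos φ = 0.330178): observed ΔN = -455.6 m, observed ΔE = 172.8 m.
Subtracting the expected shift leaves a residual of -455.6 − (-491) = 35.4 m north and 172.8 − (157) = 15.8 m east.
Residual distance = √(35.4² + 15.8²) = 38.7 m.

39 m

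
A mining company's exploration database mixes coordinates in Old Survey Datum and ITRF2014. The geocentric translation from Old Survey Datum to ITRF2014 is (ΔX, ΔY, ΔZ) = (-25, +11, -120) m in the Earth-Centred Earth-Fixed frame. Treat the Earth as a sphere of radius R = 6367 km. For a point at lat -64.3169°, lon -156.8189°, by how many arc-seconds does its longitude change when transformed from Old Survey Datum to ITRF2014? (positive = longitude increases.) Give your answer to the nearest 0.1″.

Δλ = -1.5″

sin φ = -0.901205, cos φ = 0.433393, sin λ = -0.393639, cos λ = -0.919265.
East component: ΔE = −sin λ·ΔX + cos λ·ΔY = −(-0.393639)(-25) + (-0.919265)(11) = -19.95 m.
1° of latitude spans πR/180 = 111125 m; at latitude φ, 1° of longitude spans that × cos φ = 48160.9 m, so Δλ = -19.95 / 48160.9 × 3600 = -1.491″.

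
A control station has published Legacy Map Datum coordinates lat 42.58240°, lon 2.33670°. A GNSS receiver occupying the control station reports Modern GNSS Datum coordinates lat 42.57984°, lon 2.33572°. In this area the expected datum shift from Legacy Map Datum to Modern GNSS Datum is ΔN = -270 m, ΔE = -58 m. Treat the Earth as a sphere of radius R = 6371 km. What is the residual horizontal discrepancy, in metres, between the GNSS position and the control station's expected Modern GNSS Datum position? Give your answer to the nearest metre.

Observed coordinate differences: Δφ = -0.00256°, Δλ = -0.00098°.
Converting to metres (1° lat = 111195 m, cos φ = 0.736305): observed ΔN = -284.7 m, observed ΔE = -80.2 m.
Subtracting the expected shift leaves a residual of -284.7 − (-270) = -14.7 m north and -80.2 − (-58) = -22.2 m east.
Residual distance = √((-14.7)² + (-22.2)²) = 26.6 m.

27 m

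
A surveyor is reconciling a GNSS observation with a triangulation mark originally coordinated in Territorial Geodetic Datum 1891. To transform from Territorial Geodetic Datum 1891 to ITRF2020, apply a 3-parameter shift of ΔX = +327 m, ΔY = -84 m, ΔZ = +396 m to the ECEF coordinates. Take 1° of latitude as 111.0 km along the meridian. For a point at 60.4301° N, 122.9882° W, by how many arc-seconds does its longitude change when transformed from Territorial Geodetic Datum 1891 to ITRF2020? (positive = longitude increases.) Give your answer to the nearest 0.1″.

Δλ = 21.0″

sin φ = 0.869754, cos φ = 0.493485, sin λ = -0.838783, cos λ = -0.544466.
East component: ΔE = −sin λ·ΔX + cos λ·ΔY = −(-0.838783)(327) + (-0.544466)(-84) = 320.02 m.
1° of latitude spans 111000 m; at latitude φ, 1° of longitude spans that × cos φ = 54776.8 m, so Δλ = 320.02 / 54776.8 × 3600 = 21.032″.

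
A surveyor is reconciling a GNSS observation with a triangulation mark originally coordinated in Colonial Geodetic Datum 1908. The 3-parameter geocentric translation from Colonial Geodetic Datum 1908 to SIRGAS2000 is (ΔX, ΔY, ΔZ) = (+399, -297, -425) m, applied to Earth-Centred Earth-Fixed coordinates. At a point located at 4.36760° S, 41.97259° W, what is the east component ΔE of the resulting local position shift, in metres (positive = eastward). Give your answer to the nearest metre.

ΔE = 46 m

At φ = -4.36760°, λ = -41.97259°: sin φ = -0.076155, cos φ = 0.997096, sin λ = -0.668775, cos λ = 0.743465.
ΔE = −sin λ·ΔX + cos λ·ΔY = −(-0.668775)·(399) + (0.743465)·(-297) = 46.03 m.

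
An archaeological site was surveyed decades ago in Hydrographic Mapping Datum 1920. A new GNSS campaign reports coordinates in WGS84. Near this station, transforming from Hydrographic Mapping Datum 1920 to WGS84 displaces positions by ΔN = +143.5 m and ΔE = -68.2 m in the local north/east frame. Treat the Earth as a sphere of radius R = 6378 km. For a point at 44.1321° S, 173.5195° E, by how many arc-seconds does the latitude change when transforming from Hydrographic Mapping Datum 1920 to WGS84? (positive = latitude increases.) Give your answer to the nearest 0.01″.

On a sphere of radius R, 1 rad of latitude = R, so Δφ = ΔN / R = 143.5 / 6378000 = 2.2499e-05 rad = 4.641″.

Δφ = 4.64″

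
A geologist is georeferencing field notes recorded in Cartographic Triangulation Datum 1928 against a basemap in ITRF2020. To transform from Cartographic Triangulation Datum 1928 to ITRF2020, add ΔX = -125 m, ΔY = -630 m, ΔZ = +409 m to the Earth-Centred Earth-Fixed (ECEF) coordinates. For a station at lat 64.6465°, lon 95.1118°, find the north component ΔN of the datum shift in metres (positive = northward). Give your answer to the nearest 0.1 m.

At φ = 64.6465°, λ = 95.1118°: sin φ = 0.903683, cos φ = 0.428202, sin λ = 0.996023, cos λ = -0.089099.
ΔN = −sin φ cos λ·ΔX − sin φ sin λ·ΔY + cos φ·ΔZ = −(0.903683)(-0.089099)(-125) − (0.903683)(0.996023)(-630) + (0.428202)(409) = 732.13 m.

ΔN = 732.1 m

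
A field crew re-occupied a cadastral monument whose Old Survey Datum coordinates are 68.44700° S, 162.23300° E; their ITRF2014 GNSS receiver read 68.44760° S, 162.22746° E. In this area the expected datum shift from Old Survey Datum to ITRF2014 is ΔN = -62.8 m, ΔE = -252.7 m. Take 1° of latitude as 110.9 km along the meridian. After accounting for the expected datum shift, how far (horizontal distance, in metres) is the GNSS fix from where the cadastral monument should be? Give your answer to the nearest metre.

Observed coordinate differences: Δφ = -0.00060°, Δλ = -0.00554°.
Converting to metres (1° lat = 110900 m, cos φ = 0.367362): observed ΔN = -66.5 m, observed ΔE = -225.7 m.
Subtracting the expected shift leaves a residual of -66.5 − (-62.8) = -3.7 m north and -225.7 − (-252.7) = 27.0 m east.
Residual distance = √((-3.7)² + 27.0²) = 27.3 m.

27 m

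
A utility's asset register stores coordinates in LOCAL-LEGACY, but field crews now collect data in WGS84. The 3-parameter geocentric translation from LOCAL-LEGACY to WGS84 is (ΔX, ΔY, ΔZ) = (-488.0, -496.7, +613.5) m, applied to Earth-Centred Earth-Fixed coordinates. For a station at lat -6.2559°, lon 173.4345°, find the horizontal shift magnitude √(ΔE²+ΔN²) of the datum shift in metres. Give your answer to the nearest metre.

The local east axis at (φ, λ) is (−sin λ, cos λ, 0), so ΔE = −sin(173.4345°)·(-488.0) + cos(173.4345°)·(-496.7) = 549.24 m.
The local north axis is (−sin φ cos λ, −sin φ sin λ, cos φ), giving ΔN = 52.828 − 6.189 + 609.847 = 656.49 m.
Horizontal magnitude = √(ΔE² + ΔN²) = √(549.24² + 656.49²) = 855.94 m.

856 m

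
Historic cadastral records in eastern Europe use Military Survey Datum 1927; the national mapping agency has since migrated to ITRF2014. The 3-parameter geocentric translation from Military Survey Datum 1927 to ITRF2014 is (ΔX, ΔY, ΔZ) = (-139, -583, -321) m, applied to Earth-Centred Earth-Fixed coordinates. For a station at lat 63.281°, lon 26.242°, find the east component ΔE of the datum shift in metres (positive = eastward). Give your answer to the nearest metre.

ΔE = -461 m

At φ = 63.281°, λ = 26.242°: sin φ = 0.893222, cos φ = 0.449615, sin λ = 0.442163, cos λ = 0.896934.
ΔE = −sin λ·ΔX + cos λ·ΔY = −(0.442163)·(-139) + (0.896934)·(-583) = -461.45 m.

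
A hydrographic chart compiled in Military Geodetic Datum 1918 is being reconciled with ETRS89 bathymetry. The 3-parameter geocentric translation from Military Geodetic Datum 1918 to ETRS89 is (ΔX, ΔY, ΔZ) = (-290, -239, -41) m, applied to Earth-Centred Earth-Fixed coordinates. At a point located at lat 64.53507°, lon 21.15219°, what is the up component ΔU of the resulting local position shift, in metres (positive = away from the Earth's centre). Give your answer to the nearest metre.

ΔU = -190 m

At φ = 64.53507°, λ = 21.15219°: sin φ = 0.902849, cos φ = 0.429959, sin λ = 0.360846, cos λ = 0.932625.
ΔU = cos φ cos λ·ΔX + cos φ sin λ·ΔY + sin φ·ΔZ = (0.429959)(0.932625)(-290) + (0.429959)(0.360846)(-239) + (0.902849)(-41) = -190.38 m.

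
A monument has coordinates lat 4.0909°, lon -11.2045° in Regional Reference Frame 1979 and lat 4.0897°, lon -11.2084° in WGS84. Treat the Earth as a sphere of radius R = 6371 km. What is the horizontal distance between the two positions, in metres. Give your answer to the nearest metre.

453 m

Δφ = 4.0897° − 4.0909° = -0.0012°; Δλ = -11.2084° − -11.2045° = -0.0039°.
1° along a meridian = πR/180 = 111195 m.
ΔN = Δφ × 111195 = -133.4 m; ΔE = Δλ × 111195 × cos(4.0909°) = -0.0039 × 111195 × 0.997452 = -432.6 m.
Distance = √(ΔE² + ΔN²) = √((-432.6)² + (-133.4)²) = 452.7 m.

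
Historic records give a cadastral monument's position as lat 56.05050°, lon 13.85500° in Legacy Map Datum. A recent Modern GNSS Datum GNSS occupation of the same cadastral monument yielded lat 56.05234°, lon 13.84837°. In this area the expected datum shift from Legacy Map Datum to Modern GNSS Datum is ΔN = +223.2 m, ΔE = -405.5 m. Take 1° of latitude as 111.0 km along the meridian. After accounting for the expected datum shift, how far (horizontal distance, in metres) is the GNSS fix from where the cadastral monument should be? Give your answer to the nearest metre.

Observed coordinate differences: Δφ = +0.00184°, Δλ = -0.00663°.
Converting to metres (1° lat = 111000 m, cos φ = 0.558462): observed ΔN = 204.2 m, observed ΔE = -411.0 m.
Subtracting the expected shift leaves a residual of 204.2 − (223.2) = -19.0 m north and -411.0 − (-405.5) = -5.5 m east.
Residual distance = √((-19.0)² + (-5.5)²) = 19.7 m.

20 m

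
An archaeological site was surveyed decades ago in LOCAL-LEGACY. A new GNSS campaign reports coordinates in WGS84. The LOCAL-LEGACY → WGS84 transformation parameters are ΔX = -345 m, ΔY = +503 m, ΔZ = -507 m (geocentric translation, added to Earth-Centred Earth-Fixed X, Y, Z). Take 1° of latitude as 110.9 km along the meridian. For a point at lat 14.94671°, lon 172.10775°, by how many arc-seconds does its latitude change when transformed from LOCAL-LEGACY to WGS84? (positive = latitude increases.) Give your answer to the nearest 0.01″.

Δφ = -19.34″

sin φ = 0.257921, cos φ = 0.966166, sin λ = 0.137311, cos λ = -0.990528.
North component: ΔN = −sin φ cos λ·ΔX − sin φ sin λ·ΔY + cos φ·ΔZ = −(0.257921)(-0.990528)(-345) − (0.257921)(0.137311)(503) + (0.966166)(-507) = -595.80 m.
1° of latitude spans 110900 m, so Δφ = -595.80 / 110900 × 3600 = -19.341″.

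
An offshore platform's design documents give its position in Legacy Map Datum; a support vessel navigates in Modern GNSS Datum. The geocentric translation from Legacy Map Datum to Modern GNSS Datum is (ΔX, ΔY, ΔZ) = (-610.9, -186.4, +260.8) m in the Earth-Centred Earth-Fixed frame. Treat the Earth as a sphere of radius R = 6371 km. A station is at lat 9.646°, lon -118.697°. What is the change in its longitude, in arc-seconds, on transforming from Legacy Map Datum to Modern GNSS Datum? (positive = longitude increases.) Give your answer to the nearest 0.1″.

sin φ = 0.167560, cos φ = 0.985862, sin λ = -0.877171, cos λ = -0.480178.
East component: ΔE = −sin λ·ΔX + cos λ·ΔY = −(-0.877171)(-610.9) + (-0.480178)(-186.4) = -446.36 m.
1° of latitude spans πR/180 = 111195 m; at latitude φ, 1° of longitude spans that × cos φ = 109622.8 m, so Δλ = -446.36 / 109622.8 × 3600 = -14.658″.

Δλ = -14.7″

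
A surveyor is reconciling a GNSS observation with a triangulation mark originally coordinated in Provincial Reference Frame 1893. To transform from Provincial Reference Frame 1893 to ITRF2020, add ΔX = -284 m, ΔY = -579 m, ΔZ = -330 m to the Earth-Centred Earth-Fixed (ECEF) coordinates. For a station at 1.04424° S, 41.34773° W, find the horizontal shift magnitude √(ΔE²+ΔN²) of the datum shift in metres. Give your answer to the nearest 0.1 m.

702.9 m

At φ = -1.04424°, λ = -41.34773°: sin φ = -0.018224, cos φ = 0.999834, sin λ = -0.660627, cos λ = 0.750714.
ΔE = −sin λ·ΔX + cos λ·ΔY = −(-0.660627)·(-284) + (0.750714)·(-579) = -622.28 m.
ΔN = −sin φ cos λ·ΔX − sin φ sin λ·ΔY + cos φ·ΔZ = −(-0.018224)(0.750714)(-284) − (-0.018224)(-0.660627)(-579) + (0.999834)(-330) = -326.86 m.
Horizontal magnitude = √(ΔE² + ΔN²) = √((-622.28)² + (-326.86)²) = 702.90 m.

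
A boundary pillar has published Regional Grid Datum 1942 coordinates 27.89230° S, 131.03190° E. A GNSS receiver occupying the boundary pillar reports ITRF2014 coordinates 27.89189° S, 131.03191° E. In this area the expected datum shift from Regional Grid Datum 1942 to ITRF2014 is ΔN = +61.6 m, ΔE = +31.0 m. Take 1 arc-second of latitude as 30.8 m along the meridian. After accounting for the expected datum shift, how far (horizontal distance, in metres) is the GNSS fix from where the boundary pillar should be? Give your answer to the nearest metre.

Observed coordinate differences: Δφ = +0.00041°, Δλ = +0.00001°.
Converting to metres (1° lat = 110880 m, cos φ = 0.883829): observed ΔN = 45.5 m, observed ΔE = 1.0 m.
Subtracting the expected shift leaves a residual of 45.5 − (61.6) = -16.1 m north and 1.0 − (31.0) = -30.0 m east.
Residual distance = √((-16.1)² + (-30.0)²) = 34.1 m.

34 m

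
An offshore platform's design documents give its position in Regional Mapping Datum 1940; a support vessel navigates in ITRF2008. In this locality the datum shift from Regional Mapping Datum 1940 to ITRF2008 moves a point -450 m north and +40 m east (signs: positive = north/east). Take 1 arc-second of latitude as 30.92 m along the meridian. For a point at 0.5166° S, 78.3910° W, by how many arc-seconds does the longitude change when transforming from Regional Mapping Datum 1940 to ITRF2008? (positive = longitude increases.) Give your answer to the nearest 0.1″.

At latitude -0.5166°, cos φ = 0.999959.
1″ of longitude at this latitude = 30.92 × cos φ = 30.9187 m, so Δλ = 40.0 / 30.9187 = 1.294″.

Δλ = 1.3″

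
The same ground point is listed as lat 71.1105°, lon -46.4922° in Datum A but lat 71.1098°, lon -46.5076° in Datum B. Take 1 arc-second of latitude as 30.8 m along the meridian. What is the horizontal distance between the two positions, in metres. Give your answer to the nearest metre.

558 m

Δφ = 71.1098° − 71.1105° = -0.0007°; Δλ = -46.5076° − -46.4922° = -0.0154°.
1° of latitude = 3600 × 30.80 = 110880 m.
ΔN = Δφ × 110880 = -77.6 m; ΔE = Δλ × 110880 × cos(71.1105°) = -0.0154 × 110880 × 0.323744 = -552.8 m.
Distance = √(ΔE² + ΔN²) = √((-552.8)² + (-77.6)²) = 558.2 m.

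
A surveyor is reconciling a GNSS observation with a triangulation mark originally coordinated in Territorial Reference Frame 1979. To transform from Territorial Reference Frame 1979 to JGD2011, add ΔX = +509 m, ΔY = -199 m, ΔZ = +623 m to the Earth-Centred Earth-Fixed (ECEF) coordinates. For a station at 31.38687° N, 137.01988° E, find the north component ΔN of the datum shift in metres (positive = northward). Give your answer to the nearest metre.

ΔN = 796 m

The local north axis is (−sin φ cos λ, −sin φ sin λ, cos φ), giving ΔN = 193.940 + 70.657 + 531.837 = 796.43 m.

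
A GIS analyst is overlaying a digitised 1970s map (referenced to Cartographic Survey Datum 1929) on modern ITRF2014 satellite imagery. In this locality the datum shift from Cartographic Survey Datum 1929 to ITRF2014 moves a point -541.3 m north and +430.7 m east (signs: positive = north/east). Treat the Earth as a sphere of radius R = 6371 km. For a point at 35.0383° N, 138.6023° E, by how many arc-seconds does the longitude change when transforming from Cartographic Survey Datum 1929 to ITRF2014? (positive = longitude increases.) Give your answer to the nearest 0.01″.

Δλ = 17.03″

At latitude 35.0383°, cos φ = 0.818768.
One radian of longitude at latitude φ spans R cos φ, so Δλ = ΔE / (R cos φ) = 430.7 / (6371000 × 0.818768) = 8.2567e-05 rad = 17.031″.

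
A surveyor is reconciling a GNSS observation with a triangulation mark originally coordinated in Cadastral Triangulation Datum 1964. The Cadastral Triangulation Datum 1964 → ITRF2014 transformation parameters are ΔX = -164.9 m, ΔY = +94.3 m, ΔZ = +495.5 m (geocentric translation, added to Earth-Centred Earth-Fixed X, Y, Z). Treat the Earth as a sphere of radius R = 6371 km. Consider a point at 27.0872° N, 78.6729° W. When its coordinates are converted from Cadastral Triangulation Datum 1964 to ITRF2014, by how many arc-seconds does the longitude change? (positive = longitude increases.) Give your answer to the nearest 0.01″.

Δλ = -5.21″

sin φ = 0.455346, cos φ = 0.890315, sin λ = -0.980522, cos λ = 0.196410.
East component: ΔE = −sin λ·ΔX + cos λ·ΔY = −(-0.980522)(-164.9) + (0.196410)(94.3) = -143.17 m.
1° of latitude spans πR/180 = 111195 m; at latitude φ, 1° of longitude spans that × cos φ = 98998.5 m, so Δλ = -143.17 / 98998.5 × 3600 = -5.206″.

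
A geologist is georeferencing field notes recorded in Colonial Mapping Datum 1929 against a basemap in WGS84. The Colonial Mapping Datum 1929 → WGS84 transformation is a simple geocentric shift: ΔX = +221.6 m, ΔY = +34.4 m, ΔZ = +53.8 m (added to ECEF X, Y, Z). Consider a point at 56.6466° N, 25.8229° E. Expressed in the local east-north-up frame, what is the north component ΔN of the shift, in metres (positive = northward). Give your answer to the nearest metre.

The local north axis is (−sin φ cos λ, −sin φ sin λ, cos φ), giving ΔN = -166.618 − 12.516 + 29.579 = -149.56 m.

ΔN = -150 m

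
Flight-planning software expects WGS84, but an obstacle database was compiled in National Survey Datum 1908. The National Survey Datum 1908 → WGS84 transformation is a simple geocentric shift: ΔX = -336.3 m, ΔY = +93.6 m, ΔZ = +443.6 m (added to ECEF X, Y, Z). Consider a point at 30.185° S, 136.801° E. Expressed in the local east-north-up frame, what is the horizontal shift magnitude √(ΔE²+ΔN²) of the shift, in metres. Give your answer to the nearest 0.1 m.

562.7 m

The local east axis at (φ, λ) is (−sin λ, cos λ, 0), so ΔE = −sin(136.801°)·(-336.3) + cos(136.801°)·93.6 = 161.98 m.
The local north axis is (−sin φ cos λ, −sin φ sin λ, cos φ), giving ΔN = 123.263 + 32.215 + 383.451 = 538.93 m.
Horizontal magnitude = √(ΔE² + ΔN²) = √(161.98² + 538.93²) = 562.74 m.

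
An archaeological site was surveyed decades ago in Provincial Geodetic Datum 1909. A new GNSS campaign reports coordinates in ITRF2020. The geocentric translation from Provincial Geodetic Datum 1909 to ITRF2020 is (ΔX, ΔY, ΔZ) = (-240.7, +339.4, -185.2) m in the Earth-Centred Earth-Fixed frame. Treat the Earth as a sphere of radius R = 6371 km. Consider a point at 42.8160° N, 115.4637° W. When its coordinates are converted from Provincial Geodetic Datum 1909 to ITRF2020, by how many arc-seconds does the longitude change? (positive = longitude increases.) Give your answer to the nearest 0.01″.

Δλ = -16.03″

sin φ = 0.679646, cos φ = 0.733540, sin λ = -0.902858, cos λ = -0.429939.
East component: ΔE = −sin λ·ΔX + cos λ·ΔY = −(-0.902858)(-240.7) + (-0.429939)(339.4) = -363.24 m.
1° of latitude spans πR/180 = 111195 m; at latitude φ, 1° of longitude spans that × cos φ = 81565.9 m, so Δλ = -363.24 / 81565.9 × 3600 = -16.032″.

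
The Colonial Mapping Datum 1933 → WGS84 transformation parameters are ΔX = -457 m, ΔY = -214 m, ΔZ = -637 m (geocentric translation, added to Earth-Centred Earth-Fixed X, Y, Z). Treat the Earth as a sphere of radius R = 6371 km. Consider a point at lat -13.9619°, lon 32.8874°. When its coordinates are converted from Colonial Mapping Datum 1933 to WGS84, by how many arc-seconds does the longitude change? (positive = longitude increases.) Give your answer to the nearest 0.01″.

sin φ = -0.241277, cos φ = 0.970456, sin λ = 0.542990, cos λ = 0.839739.
East component: ΔE = −sin λ·ΔX + cos λ·ΔY = −(0.542990)(-457) + (0.839739)(-214) = 68.44 m.
1° of latitude spans πR/180 = 111195 m; at latitude φ, 1° of longitude spans that × cos φ = 107909.8 m, so Δλ = 68.44 / 107909.8 × 3600 = 2.283″.

Δλ = 2.28″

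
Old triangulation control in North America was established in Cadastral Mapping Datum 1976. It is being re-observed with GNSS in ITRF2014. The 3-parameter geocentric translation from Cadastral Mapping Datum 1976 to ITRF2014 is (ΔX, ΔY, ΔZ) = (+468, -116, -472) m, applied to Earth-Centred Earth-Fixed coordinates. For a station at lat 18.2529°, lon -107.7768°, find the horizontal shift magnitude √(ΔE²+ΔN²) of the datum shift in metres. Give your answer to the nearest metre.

651 m

The local east axis at (φ, λ) is (−sin λ, cos λ, 0), so ΔE = −sin(-107.7768°)·468 + cos(-107.7768°)·(-116) = 481.07 m.
The local north axis is (−sin φ cos λ, −sin φ sin λ, cos φ), giving ΔN = 44.753 − 34.598 − 448.251 = -438.10 m.
Horizontal magnitude = √(ΔE² + ΔN²) = √(481.07² + (-438.10)²) = 650.66 m.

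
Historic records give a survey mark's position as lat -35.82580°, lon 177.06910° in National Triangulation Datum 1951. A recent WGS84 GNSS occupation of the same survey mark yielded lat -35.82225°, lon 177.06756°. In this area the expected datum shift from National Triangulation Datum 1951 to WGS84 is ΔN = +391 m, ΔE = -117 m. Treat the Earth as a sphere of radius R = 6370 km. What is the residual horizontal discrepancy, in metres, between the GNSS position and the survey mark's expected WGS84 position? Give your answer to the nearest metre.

Observed coordinate differences: Δφ = +0.00355°, Δλ = -0.00154°.
Converting to metres (1° lat = 111177 m, cos φ = 0.810800): observed ΔN = 394.7 m, observed ΔE = -138.8 m.
Subtracting the expected shift leaves a residual of 394.7 − (391) = 3.7 m north and -138.8 − (-117) = -21.8 m east.
Residual distance = √(3.7² + (-21.8)²) = 22.1 m.

22 m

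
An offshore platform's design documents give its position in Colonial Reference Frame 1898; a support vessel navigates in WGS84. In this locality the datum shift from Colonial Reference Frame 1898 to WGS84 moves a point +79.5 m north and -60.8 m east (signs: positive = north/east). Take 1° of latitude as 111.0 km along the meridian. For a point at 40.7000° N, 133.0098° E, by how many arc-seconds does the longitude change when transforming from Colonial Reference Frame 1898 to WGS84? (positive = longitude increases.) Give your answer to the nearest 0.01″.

At latitude 40.7000°, cos φ = 0.758134.
1° of longitude at this latitude = 111.0 × cos φ = 84.15 km, so Δλ = -60.8 / 84152.9 = -0.0007225° = -2.601″.

Δλ = -2.60″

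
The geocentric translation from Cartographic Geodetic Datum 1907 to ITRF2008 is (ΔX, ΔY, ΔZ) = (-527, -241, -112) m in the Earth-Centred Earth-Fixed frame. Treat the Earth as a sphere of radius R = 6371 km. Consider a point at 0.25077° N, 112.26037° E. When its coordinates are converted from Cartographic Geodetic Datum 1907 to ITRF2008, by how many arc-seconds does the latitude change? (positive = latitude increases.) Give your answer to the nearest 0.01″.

sin φ = 0.004377, cos φ = 0.999990, sin λ = 0.925472, cos λ = -0.378816.
North component: ΔN = −sin φ cos λ·ΔX − sin φ sin λ·ΔY + cos φ·ΔZ = −(0.004377)(-0.378816)(-527) − (0.004377)(0.925472)(-241) + (0.999990)(-112) = -111.90 m.
1° of latitude spans πR/180 = 111195 m, so Δφ = -111.90 / 111195 × 3600 = -3.623″.

Δφ = -3.62″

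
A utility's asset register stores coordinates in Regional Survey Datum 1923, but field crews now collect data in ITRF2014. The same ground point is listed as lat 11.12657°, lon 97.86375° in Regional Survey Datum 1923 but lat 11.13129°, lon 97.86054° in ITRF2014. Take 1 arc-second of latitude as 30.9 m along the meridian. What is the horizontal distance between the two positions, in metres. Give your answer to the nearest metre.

Δφ = 11.13129° − 11.12657° = +0.00472°; Δλ = 97.86054° − 97.86375° = -0.00321°.
1° of latitude = 3600 × 30.90 = 111240 m.
ΔN = Δφ × 111240 = 525.1 m; ΔE = Δλ × 111240 × cos(11.12657°) = -0.00321 × 111240 × 0.981203 = -350.4 m.
Distance = √(ΔE² + ΔN²) = √((-350.4)² + 525.1²) = 631.2 m.

631 m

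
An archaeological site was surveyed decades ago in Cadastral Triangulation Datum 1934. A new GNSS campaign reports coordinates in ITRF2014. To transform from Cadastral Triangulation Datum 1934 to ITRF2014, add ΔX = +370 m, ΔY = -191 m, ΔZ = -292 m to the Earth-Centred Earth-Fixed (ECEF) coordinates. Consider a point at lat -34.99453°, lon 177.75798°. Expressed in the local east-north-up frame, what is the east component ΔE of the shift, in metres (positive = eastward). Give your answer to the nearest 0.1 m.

The local east axis at (φ, λ) is (−sin λ, cos λ, 0), so ΔE = −sin(177.75798°)·370 + cos(177.75798°)·(-191) = 176.38 m.

ΔE = 176.4 m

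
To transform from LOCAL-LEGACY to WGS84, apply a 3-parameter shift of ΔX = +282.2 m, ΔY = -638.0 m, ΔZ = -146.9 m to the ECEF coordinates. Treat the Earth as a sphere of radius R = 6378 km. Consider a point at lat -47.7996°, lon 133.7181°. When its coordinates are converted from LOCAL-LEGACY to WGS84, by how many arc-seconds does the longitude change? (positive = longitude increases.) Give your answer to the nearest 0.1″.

Δλ = 11.4″

sin φ = -0.740800, cos φ = 0.671726, sin λ = 0.722749, cos λ = -0.691111.
East component: ΔE = −sin λ·ΔX + cos λ·ΔY = −(0.722749)(282.2) + (-0.691111)(-638.0) = 236.97 m.
1° of latitude spans πR/180 = 111317 m; at latitude φ, 1° of longitude spans that × cos φ = 74774.6 m, so Δλ = 236.97 / 74774.6 × 3600 = 11.409″.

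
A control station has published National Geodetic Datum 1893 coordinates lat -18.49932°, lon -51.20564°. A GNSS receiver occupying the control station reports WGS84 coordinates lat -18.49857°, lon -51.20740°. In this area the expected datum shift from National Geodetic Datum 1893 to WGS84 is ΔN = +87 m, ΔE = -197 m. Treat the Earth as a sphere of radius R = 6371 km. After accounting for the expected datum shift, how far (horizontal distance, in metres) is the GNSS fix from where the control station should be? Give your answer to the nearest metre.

12 m

Observed coordinate differences: Δφ = +0.00075°, Δλ = -0.00176°.
Converting to metres (1° lat = 111195 m, cos φ = 0.948327): observed ΔN = 83.4 m, observed ΔE = -185.6 m.
Subtracting the expected shift leaves a residual of 83.4 − (87) = -3.6 m north and -185.6 − (-197) = 11.4 m east.
Residual distance = √((-3.6)² + 11.4²) = 12.0 m.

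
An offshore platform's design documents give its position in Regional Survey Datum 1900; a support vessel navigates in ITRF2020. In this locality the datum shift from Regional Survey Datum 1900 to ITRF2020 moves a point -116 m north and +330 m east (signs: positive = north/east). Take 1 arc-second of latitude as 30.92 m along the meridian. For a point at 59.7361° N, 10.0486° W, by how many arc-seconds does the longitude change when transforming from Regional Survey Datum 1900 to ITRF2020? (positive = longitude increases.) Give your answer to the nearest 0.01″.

Δλ = 21.18″

At latitude 59.7361°, cos φ = 0.503984.
1″ of longitude at this latitude = 30.92 × cos φ = 15.5832 m, so Δλ = 330.0 / 15.5832 = 21.177″.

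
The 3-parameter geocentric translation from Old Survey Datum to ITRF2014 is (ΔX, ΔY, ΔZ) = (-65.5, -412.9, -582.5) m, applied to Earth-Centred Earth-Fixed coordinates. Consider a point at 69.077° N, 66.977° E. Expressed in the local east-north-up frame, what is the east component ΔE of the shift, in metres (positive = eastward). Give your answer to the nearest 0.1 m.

ΔE = -101.2 m

The local east axis at (φ, λ) is (−sin λ, cos λ, 0), so ΔE = −sin(66.977°)·(-65.5) + cos(66.977°)·(-412.9) = -101.20 m.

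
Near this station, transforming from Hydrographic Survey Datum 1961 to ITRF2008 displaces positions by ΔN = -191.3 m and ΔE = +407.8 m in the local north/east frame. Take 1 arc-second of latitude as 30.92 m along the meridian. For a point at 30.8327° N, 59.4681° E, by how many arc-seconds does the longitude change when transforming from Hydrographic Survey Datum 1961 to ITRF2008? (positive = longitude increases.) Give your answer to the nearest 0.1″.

Δλ = 15.4″

At latitude 30.8327°, cos φ = 0.858668.
1″ of longitude at this latitude = 30.92 × cos φ = 26.5500 m, so Δλ = 407.8 / 26.5500 = 15.360″.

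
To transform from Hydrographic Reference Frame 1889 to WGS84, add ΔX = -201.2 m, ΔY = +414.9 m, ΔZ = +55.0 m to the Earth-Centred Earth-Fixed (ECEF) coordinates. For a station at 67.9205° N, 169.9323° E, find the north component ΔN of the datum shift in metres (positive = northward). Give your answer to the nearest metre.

The local north axis is (−sin φ cos λ, −sin φ sin λ, cos φ), giving ΔN = -183.574 − 67.210 + 20.674 = -230.11 m.

ΔN = -230 m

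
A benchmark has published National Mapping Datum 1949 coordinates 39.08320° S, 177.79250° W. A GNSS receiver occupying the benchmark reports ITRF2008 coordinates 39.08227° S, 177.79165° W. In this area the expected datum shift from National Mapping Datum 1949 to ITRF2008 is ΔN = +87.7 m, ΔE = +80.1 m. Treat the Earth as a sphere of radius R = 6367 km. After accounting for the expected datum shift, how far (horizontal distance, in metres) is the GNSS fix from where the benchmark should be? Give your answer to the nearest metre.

17 m

Observed coordinate differences: Δφ = +0.00093°, Δλ = +0.00085°.
Converting to metres (1° lat = 111125 m, cos φ = 0.776231): observed ΔN = 103.3 m, observed ΔE = 73.3 m.
Subtracting the expected shift leaves a residual of 103.3 − (87.7) = 15.6 m north and 73.3 − (80.1) = -6.8 m east.
Residual distance = √(15.6² + (-6.8)²) = 17.1 m.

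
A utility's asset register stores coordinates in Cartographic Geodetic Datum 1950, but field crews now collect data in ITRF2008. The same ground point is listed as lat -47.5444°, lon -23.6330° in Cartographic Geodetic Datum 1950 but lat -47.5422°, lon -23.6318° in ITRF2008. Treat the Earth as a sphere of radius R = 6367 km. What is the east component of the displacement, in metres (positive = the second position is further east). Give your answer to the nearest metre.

Δφ = -47.5422° − -47.5444° = +0.0022°; Δλ = -23.6318° − -23.6330° = +0.0012°.
1° along a meridian = πR/180 = 111125 m.
ΔN = Δφ × 111125 = 244.5 m; ΔE = Δλ × 111125 × cos(-47.5444°) = +0.0012 × 111125 × 0.675019 = 90.0 m.

ΔE = 90 m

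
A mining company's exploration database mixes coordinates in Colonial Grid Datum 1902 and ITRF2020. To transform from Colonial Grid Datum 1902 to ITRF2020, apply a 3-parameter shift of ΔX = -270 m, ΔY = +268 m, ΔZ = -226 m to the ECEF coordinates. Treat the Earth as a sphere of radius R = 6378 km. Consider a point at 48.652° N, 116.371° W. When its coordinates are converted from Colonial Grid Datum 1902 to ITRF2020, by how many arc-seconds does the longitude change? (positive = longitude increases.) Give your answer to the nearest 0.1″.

sin φ = 0.750711, cos φ = 0.660631, sin λ = -0.895937, cos λ = -0.444182.
East component: ΔE = −sin λ·ΔX + cos λ·ΔY = −(-0.895937)(-270) + (-0.444182)(268) = -360.94 m.
1° of latitude spans πR/180 = 111317 m; at latitude φ, 1° of longitude spans that × cos φ = 73539.5 m, so Δλ = -360.94 / 73539.5 × 3600 = -17.669″.

Δλ = -17.7″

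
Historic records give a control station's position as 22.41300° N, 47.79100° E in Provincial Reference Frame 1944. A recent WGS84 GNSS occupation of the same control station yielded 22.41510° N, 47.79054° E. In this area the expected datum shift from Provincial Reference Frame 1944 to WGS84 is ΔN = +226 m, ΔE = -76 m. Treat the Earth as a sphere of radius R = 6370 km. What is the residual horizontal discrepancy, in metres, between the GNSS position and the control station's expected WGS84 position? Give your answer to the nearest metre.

30 m

Observed coordinate differences: Δφ = +0.00210°, Δλ = -0.00046°.
Converting to metres (1° lat = 111177 m, cos φ = 0.924460): observed ΔN = 233.5 m, observed ΔE = -47.3 m.
Subtracting the expected shift leaves a residual of 233.5 − (226) = 7.5 m north and -47.3 − (-76) = 28.7 m east.
Residual distance = √(7.5² + 28.7²) = 29.7 m.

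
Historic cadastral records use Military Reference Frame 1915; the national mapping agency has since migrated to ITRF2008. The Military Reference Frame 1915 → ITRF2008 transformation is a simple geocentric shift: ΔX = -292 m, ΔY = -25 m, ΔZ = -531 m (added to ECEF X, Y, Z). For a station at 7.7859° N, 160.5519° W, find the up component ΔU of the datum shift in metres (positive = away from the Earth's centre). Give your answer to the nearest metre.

The local up (radial) axis is (cos φ cos λ, cos φ sin λ, sin φ), giving ΔU = 272.801 + 8.247 − 71.936 = 209.11 m.

ΔU = 209 m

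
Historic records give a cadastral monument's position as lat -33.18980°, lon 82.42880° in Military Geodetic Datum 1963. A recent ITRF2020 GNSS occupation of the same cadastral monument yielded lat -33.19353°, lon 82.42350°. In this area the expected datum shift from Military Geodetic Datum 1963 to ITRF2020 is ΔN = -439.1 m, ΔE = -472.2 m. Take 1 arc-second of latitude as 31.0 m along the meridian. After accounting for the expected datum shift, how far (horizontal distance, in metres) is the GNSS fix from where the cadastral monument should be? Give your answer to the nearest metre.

Observed coordinate differences: Δφ = -0.00373°, Δλ = -0.00530°.
Converting to metres (1° lat = 111600 m, cos φ = 0.836862): observed ΔN = -416.3 m, observed ΔE = -495.0 m.
Subtracting the expected shift leaves a residual of -416.3 − (-439.1) = 22.8 m north and -495.0 − (-472.2) = -22.8 m east.
Residual distance = √(22.8² + (-22.8)²) = 32.3 m.

32 m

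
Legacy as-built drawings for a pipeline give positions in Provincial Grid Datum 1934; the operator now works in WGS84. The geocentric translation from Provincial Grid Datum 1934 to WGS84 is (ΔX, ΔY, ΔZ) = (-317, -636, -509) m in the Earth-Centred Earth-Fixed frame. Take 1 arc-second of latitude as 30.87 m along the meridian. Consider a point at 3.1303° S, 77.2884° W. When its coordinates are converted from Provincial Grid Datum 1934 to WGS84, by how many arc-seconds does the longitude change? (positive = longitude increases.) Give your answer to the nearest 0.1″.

Δλ = -14.6″

sin φ = -0.054607, cos φ = 0.998508, sin λ = -0.975490, cos λ = 0.220044.
East component: ΔE = −sin λ·ΔX + cos λ·ΔY = −(-0.975490)(-317) + (0.220044)(-636) = -449.18 m.
1° of latitude spans 3600 × 30.87 = 111132 m; at latitude φ, 1° of longitude spans that × cos φ = 110966.2 m, so Δλ = -449.18 / 110966.2 × 3600 = -14.572″.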